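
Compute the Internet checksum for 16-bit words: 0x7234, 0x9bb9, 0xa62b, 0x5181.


Sum all words (with carry folding):
+ 0x7234 = 0x7234
+ 0x9bb9 = 0x0dee
+ 0xa62b = 0xb419
+ 0x5181 = 0x059b
One's complement: ~0x059b
Checksum = 0xfa64


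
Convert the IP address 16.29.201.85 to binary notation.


16 = 00010000
29 = 00011101
201 = 11001001
85 = 01010101
Binary: 00010000.00011101.11001001.01010101


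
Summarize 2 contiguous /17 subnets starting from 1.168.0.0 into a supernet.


Original prefix: /17
Number of subnets: 2 = 2^1
New prefix = 17 - 1 = 16
Supernet: 1.168.0.0/16


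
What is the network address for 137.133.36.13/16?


IP:   10001001.10000101.00100100.00001101
Mask: 11111111.11111111.00000000.00000000
AND operation:
Net:  10001001.10000101.00000000.00000000
Network: 137.133.0.0/16


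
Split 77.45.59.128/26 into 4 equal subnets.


New prefix = 26 + 2 = 28
Each subnet has 16 addresses
  77.45.59.128/28
  77.45.59.144/28
  77.45.59.160/28
  77.45.59.176/28
Subnets: 77.45.59.128/28, 77.45.59.144/28, 77.45.59.160/28, 77.45.59.176/28


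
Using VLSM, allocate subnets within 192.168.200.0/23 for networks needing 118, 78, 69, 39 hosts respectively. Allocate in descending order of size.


118 hosts -> /25 (126 usable): 192.168.200.0/25
78 hosts -> /25 (126 usable): 192.168.200.128/25
69 hosts -> /25 (126 usable): 192.168.201.0/25
39 hosts -> /26 (62 usable): 192.168.201.128/26
Allocation: 192.168.200.0/25 (118 hosts, 126 usable); 192.168.200.128/25 (78 hosts, 126 usable); 192.168.201.0/25 (69 hosts, 126 usable); 192.168.201.128/26 (39 hosts, 62 usable)


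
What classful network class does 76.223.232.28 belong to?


First octet: 76
Binary: 01001100
0xxxxxxx -> Class A (1-126)
Class A, default mask 255.0.0.0 (/8)


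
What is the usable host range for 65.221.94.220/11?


Network: 65.192.0.0
Broadcast: 65.223.255.255
First usable = network + 1
Last usable = broadcast - 1
Range: 65.192.0.1 to 65.223.255.254


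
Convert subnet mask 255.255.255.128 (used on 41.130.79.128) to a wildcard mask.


Subnet mask: 255.255.255.128
Wildcard = 255.255.255.255 - subnet mask
255 - 255 = 0
255 - 255 = 0
255 - 255 = 0
255 - 128 = 127
Wildcard: 0.0.0.127


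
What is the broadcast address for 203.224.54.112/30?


Network: 203.224.54.112/30
Host bits = 2
Set all host bits to 1:
Broadcast: 203.224.54.115


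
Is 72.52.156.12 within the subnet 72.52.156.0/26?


Subnet network: 72.52.156.0
Test IP AND mask: 72.52.156.0
Yes, 72.52.156.12 is in 72.52.156.0/26


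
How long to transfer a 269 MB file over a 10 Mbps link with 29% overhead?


Effective throughput = 10 * (1 - 29/100) = 7.1 Mbps
File size in Mb = 269 * 8 = 2152 Mb
Time = 2152 / 7.1
Time = 303.0986 seconds


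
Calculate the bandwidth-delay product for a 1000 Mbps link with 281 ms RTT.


BDP = bandwidth * RTT
= 1000 Mbps * 281 ms
= 1000 * 1e6 * 281 / 1000 bits
= 281000000 bits
= 35125000 bytes
= 34301.7578 KB
BDP = 281000000 bits (35125000 bytes)


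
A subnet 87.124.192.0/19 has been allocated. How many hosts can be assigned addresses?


Host bits = 32 - 19 = 13
Total addresses = 2^13 = 8192
Usable = total - 2 (network and broadcast)
Usable hosts: 8190


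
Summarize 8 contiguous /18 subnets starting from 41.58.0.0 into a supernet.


Original prefix: /18
Number of subnets: 8 = 2^3
New prefix = 18 - 3 = 15
Supernet: 41.58.0.0/15


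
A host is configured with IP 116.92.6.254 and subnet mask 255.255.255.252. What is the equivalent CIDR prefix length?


Binary: 11111111.11111111.11111111.11111100
Count leading 1s
Prefix: /30


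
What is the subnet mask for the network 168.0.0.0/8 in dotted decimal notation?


/8 means 8 network bits, 24 host bits
Binary: 11111111000000000000000000000000
Mask: 255.0.0.0


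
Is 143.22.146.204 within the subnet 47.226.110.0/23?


Subnet network: 47.226.110.0
Test IP AND mask: 143.22.146.0
No, 143.22.146.204 is not in 47.226.110.0/23


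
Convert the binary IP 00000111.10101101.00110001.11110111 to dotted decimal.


00000111 = 7
10101101 = 173
00110001 = 49
11110111 = 247
IP: 7.173.49.247


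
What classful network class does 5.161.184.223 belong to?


First octet: 5
Binary: 00000101
0xxxxxxx -> Class A (1-126)
Class A, default mask 255.0.0.0 (/8)


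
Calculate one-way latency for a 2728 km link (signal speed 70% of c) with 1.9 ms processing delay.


Speed = 0.7 * 3e5 km/s = 210000 km/s
Propagation delay = 2728 / 210000 = 0.013 s = 12.9905 ms
Processing delay = 1.9 ms
Total one-way latency = 14.8905 ms


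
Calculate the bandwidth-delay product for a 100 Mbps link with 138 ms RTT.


BDP = bandwidth * RTT
= 100 Mbps * 138 ms
= 100 * 1e6 * 138 / 1000 bits
= 13800000 bits
= 1725000 bytes
= 1684.5703 KB
BDP = 13800000 bits (1725000 bytes)


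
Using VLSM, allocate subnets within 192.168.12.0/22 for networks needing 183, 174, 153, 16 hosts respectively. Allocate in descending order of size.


183 hosts -> /24 (254 usable): 192.168.12.0/24
174 hosts -> /24 (254 usable): 192.168.13.0/24
153 hosts -> /24 (254 usable): 192.168.14.0/24
16 hosts -> /27 (30 usable): 192.168.15.0/27
Allocation: 192.168.12.0/24 (183 hosts, 254 usable); 192.168.13.0/24 (174 hosts, 254 usable); 192.168.14.0/24 (153 hosts, 254 usable); 192.168.15.0/27 (16 hosts, 30 usable)


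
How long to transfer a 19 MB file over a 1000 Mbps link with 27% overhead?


Effective throughput = 1000 * (1 - 27/100) = 730 Mbps
File size in Mb = 19 * 8 = 152 Mb
Time = 152 / 730
Time = 0.2082 seconds


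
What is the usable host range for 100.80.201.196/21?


Network: 100.80.200.0
Broadcast: 100.80.207.255
First usable = network + 1
Last usable = broadcast - 1
Range: 100.80.200.1 to 100.80.207.254


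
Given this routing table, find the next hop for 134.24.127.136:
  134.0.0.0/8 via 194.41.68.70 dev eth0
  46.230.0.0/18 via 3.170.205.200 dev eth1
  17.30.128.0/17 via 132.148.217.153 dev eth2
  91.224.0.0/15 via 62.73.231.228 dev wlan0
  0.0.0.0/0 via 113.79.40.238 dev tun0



Longest prefix match for 134.24.127.136:
  /8 134.0.0.0: MATCH
  /18 46.230.0.0: no
  /17 17.30.128.0: no
  /15 91.224.0.0: no
  /0 0.0.0.0: MATCH
Selected: next-hop 194.41.68.70 via eth0 (matched /8)


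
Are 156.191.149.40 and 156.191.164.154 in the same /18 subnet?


Mask: 255.255.192.0
156.191.149.40 AND mask = 156.191.128.0
156.191.164.154 AND mask = 156.191.128.0
Yes, same subnet (156.191.128.0)


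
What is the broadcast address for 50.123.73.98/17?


Network: 50.123.0.0/17
Host bits = 15
Set all host bits to 1:
Broadcast: 50.123.127.255


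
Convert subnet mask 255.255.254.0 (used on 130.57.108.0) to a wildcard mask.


Subnet mask: 255.255.254.0
Wildcard = 255.255.255.255 - subnet mask
255 - 255 = 0
255 - 255 = 0
255 - 254 = 1
255 - 0 = 255
Wildcard: 0.0.1.255


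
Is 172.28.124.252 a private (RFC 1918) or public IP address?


RFC 1918 private ranges:
  10.0.0.0/8 (10.0.0.0 - 10.255.255.255)
  172.16.0.0/12 (172.16.0.0 - 172.31.255.255)
  192.168.0.0/16 (192.168.0.0 - 192.168.255.255)
Private (in 172.16.0.0/12)


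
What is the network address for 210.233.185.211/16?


IP:   11010010.11101001.10111001.11010011
Mask: 11111111.11111111.00000000.00000000
AND operation:
Net:  11010010.11101001.00000000.00000000
Network: 210.233.0.0/16


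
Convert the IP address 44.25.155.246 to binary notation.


44 = 00101100
25 = 00011001
155 = 10011011
246 = 11110110
Binary: 00101100.00011001.10011011.11110110


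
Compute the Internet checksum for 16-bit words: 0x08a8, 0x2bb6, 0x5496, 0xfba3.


Sum all words (with carry folding):
+ 0x08a8 = 0x08a8
+ 0x2bb6 = 0x345e
+ 0x5496 = 0x88f4
+ 0xfba3 = 0x8498
One's complement: ~0x8498
Checksum = 0x7b67


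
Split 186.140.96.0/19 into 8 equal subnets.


New prefix = 19 + 3 = 22
Each subnet has 1024 addresses
  186.140.96.0/22
  186.140.100.0/22
  186.140.104.0/22
  186.140.108.0/22
  186.140.112.0/22
  186.140.116.0/22
  186.140.120.0/22
  186.140.124.0/22
Subnets: 186.140.96.0/22, 186.140.100.0/22, 186.140.104.0/22, 186.140.108.0/22, 186.140.112.0/22, 186.140.116.0/22, 186.140.120.0/22, 186.140.124.0/22


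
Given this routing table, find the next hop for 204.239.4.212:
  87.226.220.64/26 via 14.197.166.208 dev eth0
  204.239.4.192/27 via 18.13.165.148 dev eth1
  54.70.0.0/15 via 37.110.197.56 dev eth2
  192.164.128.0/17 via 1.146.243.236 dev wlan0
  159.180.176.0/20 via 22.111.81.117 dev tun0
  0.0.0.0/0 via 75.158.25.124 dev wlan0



Longest prefix match for 204.239.4.212:
  /26 87.226.220.64: no
  /27 204.239.4.192: MATCH
  /15 54.70.0.0: no
  /17 192.164.128.0: no
  /20 159.180.176.0: no
  /0 0.0.0.0: MATCH
Selected: next-hop 18.13.165.148 via eth1 (matched /27)


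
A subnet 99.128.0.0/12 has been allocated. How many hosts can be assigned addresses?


Host bits = 32 - 12 = 20
Total addresses = 2^20 = 1048576
Usable = total - 2 (network and broadcast)
Usable hosts: 1048574


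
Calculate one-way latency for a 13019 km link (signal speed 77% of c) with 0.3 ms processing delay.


Speed = 0.77 * 3e5 km/s = 231000 km/s
Propagation delay = 13019 / 231000 = 0.0564 s = 56.3593 ms
Processing delay = 0.3 ms
Total one-way latency = 56.6593 ms


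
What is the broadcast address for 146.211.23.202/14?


Network: 146.208.0.0/14
Host bits = 18
Set all host bits to 1:
Broadcast: 146.211.255.255


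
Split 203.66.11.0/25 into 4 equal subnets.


New prefix = 25 + 2 = 27
Each subnet has 32 addresses
  203.66.11.0/27
  203.66.11.32/27
  203.66.11.64/27
  203.66.11.96/27
Subnets: 203.66.11.0/27, 203.66.11.32/27, 203.66.11.64/27, 203.66.11.96/27


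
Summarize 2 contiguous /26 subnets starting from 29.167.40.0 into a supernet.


Original prefix: /26
Number of subnets: 2 = 2^1
New prefix = 26 - 1 = 25
Supernet: 29.167.40.0/25


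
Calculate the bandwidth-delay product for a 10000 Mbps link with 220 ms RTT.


BDP = bandwidth * RTT
= 10000 Mbps * 220 ms
= 10000 * 1e6 * 220 / 1000 bits
= 2200000000 bits
= 275000000 bytes
= 268554.6875 KB
BDP = 2200000000 bits (275000000 bytes)


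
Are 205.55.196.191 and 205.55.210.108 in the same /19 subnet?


Mask: 255.255.224.0
205.55.196.191 AND mask = 205.55.192.0
205.55.210.108 AND mask = 205.55.192.0
Yes, same subnet (205.55.192.0)


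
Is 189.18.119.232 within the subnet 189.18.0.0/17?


Subnet network: 189.18.0.0
Test IP AND mask: 189.18.0.0
Yes, 189.18.119.232 is in 189.18.0.0/17


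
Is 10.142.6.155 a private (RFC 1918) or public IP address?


RFC 1918 private ranges:
  10.0.0.0/8 (10.0.0.0 - 10.255.255.255)
  172.16.0.0/12 (172.16.0.0 - 172.31.255.255)
  192.168.0.0/16 (192.168.0.0 - 192.168.255.255)
Private (in 10.0.0.0/8)


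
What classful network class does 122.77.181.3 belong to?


First octet: 122
Binary: 01111010
0xxxxxxx -> Class A (1-126)
Class A, default mask 255.0.0.0 (/8)


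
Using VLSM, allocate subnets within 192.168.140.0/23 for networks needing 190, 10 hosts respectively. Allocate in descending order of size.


190 hosts -> /24 (254 usable): 192.168.140.0/24
10 hosts -> /28 (14 usable): 192.168.141.0/28
Allocation: 192.168.140.0/24 (190 hosts, 254 usable); 192.168.141.0/28 (10 hosts, 14 usable)


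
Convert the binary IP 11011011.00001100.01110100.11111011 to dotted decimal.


11011011 = 219
00001100 = 12
01110100 = 116
11111011 = 251
IP: 219.12.116.251


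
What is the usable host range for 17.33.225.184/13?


Network: 17.32.0.0
Broadcast: 17.39.255.255
First usable = network + 1
Last usable = broadcast - 1
Range: 17.32.0.1 to 17.39.255.254


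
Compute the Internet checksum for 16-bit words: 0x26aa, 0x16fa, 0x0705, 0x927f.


Sum all words (with carry folding):
+ 0x26aa = 0x26aa
+ 0x16fa = 0x3da4
+ 0x0705 = 0x44a9
+ 0x927f = 0xd728
One's complement: ~0xd728
Checksum = 0x28d7


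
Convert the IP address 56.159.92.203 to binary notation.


56 = 00111000
159 = 10011111
92 = 01011100
203 = 11001011
Binary: 00111000.10011111.01011100.11001011


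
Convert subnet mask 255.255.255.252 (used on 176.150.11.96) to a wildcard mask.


Subnet mask: 255.255.255.252
Wildcard = 255.255.255.255 - subnet mask
255 - 255 = 0
255 - 255 = 0
255 - 255 = 0
255 - 252 = 3
Wildcard: 0.0.0.3


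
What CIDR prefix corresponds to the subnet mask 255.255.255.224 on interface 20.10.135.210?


Binary: 11111111.11111111.11111111.11100000
Count leading 1s
Prefix: /27


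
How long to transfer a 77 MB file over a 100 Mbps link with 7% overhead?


Effective throughput = 100 * (1 - 7/100) = 93 Mbps
File size in Mb = 77 * 8 = 616 Mb
Time = 616 / 93
Time = 6.6237 seconds


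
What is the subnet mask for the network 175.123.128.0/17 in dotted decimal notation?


/17 means 17 network bits, 15 host bits
Binary: 11111111111111111000000000000000
Mask: 255.255.128.0


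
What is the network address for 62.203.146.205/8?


IP:   00111110.11001011.10010010.11001101
Mask: 11111111.00000000.00000000.00000000
AND operation:
Net:  00111110.00000000.00000000.00000000
Network: 62.0.0.0/8


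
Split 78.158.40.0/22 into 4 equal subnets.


New prefix = 22 + 2 = 24
Each subnet has 256 addresses
  78.158.40.0/24
  78.158.41.0/24
  78.158.42.0/24
  78.158.43.0/24
Subnets: 78.158.40.0/24, 78.158.41.0/24, 78.158.42.0/24, 78.158.43.0/24


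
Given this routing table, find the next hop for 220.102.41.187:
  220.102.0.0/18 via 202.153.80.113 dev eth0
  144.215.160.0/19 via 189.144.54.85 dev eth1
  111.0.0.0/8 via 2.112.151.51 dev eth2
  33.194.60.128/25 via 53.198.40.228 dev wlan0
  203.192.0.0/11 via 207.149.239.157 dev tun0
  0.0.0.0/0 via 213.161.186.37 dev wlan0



Longest prefix match for 220.102.41.187:
  /18 220.102.0.0: MATCH
  /19 144.215.160.0: no
  /8 111.0.0.0: no
  /25 33.194.60.128: no
  /11 203.192.0.0: no
  /0 0.0.0.0: MATCH
Selected: next-hop 202.153.80.113 via eth0 (matched /18)


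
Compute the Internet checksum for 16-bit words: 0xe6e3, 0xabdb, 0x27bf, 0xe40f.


Sum all words (with carry folding):
+ 0xe6e3 = 0xe6e3
+ 0xabdb = 0x92bf
+ 0x27bf = 0xba7e
+ 0xe40f = 0x9e8e
One's complement: ~0x9e8e
Checksum = 0x6171


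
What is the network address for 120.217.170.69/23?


IP:   01111000.11011001.10101010.01000101
Mask: 11111111.11111111.11111110.00000000
AND operation:
Net:  01111000.11011001.10101010.00000000
Network: 120.217.170.0/23


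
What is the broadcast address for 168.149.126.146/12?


Network: 168.144.0.0/12
Host bits = 20
Set all host bits to 1:
Broadcast: 168.159.255.255


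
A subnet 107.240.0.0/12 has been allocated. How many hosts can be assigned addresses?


Host bits = 32 - 12 = 20
Total addresses = 2^20 = 1048576
Usable = total - 2 (network and broadcast)
Usable hosts: 1048574


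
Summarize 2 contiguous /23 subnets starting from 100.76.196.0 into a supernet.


Original prefix: /23
Number of subnets: 2 = 2^1
New prefix = 23 - 1 = 22
Supernet: 100.76.196.0/22


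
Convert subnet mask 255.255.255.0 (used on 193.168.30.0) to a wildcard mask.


Subnet mask: 255.255.255.0
Wildcard = 255.255.255.255 - subnet mask
255 - 255 = 0
255 - 255 = 0
255 - 255 = 0
255 - 0 = 255
Wildcard: 0.0.0.255


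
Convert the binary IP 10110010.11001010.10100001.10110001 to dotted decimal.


10110010 = 178
11001010 = 202
10100001 = 161
10110001 = 177
IP: 178.202.161.177


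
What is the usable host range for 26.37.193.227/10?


Network: 26.0.0.0
Broadcast: 26.63.255.255
First usable = network + 1
Last usable = broadcast - 1
Range: 26.0.0.1 to 26.63.255.254


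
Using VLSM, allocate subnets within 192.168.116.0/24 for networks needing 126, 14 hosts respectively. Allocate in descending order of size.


126 hosts -> /25 (126 usable): 192.168.116.0/25
14 hosts -> /28 (14 usable): 192.168.116.128/28
Allocation: 192.168.116.0/25 (126 hosts, 126 usable); 192.168.116.128/28 (14 hosts, 14 usable)


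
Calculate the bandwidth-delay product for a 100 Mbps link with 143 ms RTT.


BDP = bandwidth * RTT
= 100 Mbps * 143 ms
= 100 * 1e6 * 143 / 1000 bits
= 14300000 bits
= 1787500 bytes
= 1745.6055 KB
BDP = 14300000 bits (1787500 bytes)


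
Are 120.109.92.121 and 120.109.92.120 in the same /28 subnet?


Mask: 255.255.255.240
120.109.92.121 AND mask = 120.109.92.112
120.109.92.120 AND mask = 120.109.92.112
Yes, same subnet (120.109.92.112)


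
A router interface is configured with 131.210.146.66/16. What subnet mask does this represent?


/16 means 16 network bits, 16 host bits
Binary: 11111111111111110000000000000000
Mask: 255.255.0.0


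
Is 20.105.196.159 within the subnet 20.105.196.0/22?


Subnet network: 20.105.196.0
Test IP AND mask: 20.105.196.0
Yes, 20.105.196.159 is in 20.105.196.0/22


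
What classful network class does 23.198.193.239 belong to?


First octet: 23
Binary: 00010111
0xxxxxxx -> Class A (1-126)
Class A, default mask 255.0.0.0 (/8)


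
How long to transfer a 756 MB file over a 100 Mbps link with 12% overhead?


Effective throughput = 100 * (1 - 12/100) = 88 Mbps
File size in Mb = 756 * 8 = 6048 Mb
Time = 6048 / 88
Time = 68.7273 seconds


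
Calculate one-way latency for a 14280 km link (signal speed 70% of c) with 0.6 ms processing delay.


Speed = 0.7 * 3e5 km/s = 210000 km/s
Propagation delay = 14280 / 210000 = 0.068 s = 68 ms
Processing delay = 0.6 ms
Total one-way latency = 68.6 ms


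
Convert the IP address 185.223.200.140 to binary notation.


185 = 10111001
223 = 11011111
200 = 11001000
140 = 10001100
Binary: 10111001.11011111.11001000.10001100


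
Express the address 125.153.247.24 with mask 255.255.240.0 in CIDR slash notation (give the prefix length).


Binary: 11111111.11111111.11110000.00000000
Count leading 1s
Prefix: /20


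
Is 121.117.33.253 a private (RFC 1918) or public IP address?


RFC 1918 private ranges:
  10.0.0.0/8 (10.0.0.0 - 10.255.255.255)
  172.16.0.0/12 (172.16.0.0 - 172.31.255.255)
  192.168.0.0/16 (192.168.0.0 - 192.168.255.255)
Public (not in any RFC 1918 range)


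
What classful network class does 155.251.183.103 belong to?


First octet: 155
Binary: 10011011
10xxxxxx -> Class B (128-191)
Class B, default mask 255.255.0.0 (/16)


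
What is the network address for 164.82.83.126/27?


IP:   10100100.01010010.01010011.01111110
Mask: 11111111.11111111.11111111.11100000
AND operation:
Net:  10100100.01010010.01010011.01100000
Network: 164.82.83.96/27


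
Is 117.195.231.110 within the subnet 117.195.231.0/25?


Subnet network: 117.195.231.0
Test IP AND mask: 117.195.231.0
Yes, 117.195.231.110 is in 117.195.231.0/25


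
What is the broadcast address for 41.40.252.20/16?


Network: 41.40.0.0/16
Host bits = 16
Set all host bits to 1:
Broadcast: 41.40.255.255


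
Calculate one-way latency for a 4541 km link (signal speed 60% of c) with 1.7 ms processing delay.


Speed = 0.6 * 3e5 km/s = 180000 km/s
Propagation delay = 4541 / 180000 = 0.0252 s = 25.2278 ms
Processing delay = 1.7 ms
Total one-way latency = 26.9278 ms


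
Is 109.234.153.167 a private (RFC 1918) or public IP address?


RFC 1918 private ranges:
  10.0.0.0/8 (10.0.0.0 - 10.255.255.255)
  172.16.0.0/12 (172.16.0.0 - 172.31.255.255)
  192.168.0.0/16 (192.168.0.0 - 192.168.255.255)
Public (not in any RFC 1918 range)


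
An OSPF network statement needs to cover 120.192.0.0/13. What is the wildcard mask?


Subnet mask: 255.248.0.0
Wildcard = 255.255.255.255 - subnet mask
255 - 255 = 0
255 - 248 = 7
255 - 0 = 255
255 - 0 = 255
Wildcard: 0.7.255.255


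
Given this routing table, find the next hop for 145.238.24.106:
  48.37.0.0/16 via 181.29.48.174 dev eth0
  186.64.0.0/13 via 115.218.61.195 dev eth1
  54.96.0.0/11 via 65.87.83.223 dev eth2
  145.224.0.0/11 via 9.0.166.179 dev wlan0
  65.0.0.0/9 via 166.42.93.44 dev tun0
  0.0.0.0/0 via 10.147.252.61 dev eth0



Longest prefix match for 145.238.24.106:
  /16 48.37.0.0: no
  /13 186.64.0.0: no
  /11 54.96.0.0: no
  /11 145.224.0.0: MATCH
  /9 65.0.0.0: no
  /0 0.0.0.0: MATCH
Selected: next-hop 9.0.166.179 via wlan0 (matched /11)


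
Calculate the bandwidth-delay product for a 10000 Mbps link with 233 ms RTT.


BDP = bandwidth * RTT
= 10000 Mbps * 233 ms
= 10000 * 1e6 * 233 / 1000 bits
= 2330000000 bits
= 291250000 bytes
= 284423.8281 KB
BDP = 2330000000 bits (291250000 bytes)


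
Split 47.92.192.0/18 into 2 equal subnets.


New prefix = 18 + 1 = 19
Each subnet has 8192 addresses
  47.92.192.0/19
  47.92.224.0/19
Subnets: 47.92.192.0/19, 47.92.224.0/19


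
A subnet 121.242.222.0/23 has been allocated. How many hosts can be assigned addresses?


Host bits = 32 - 23 = 9
Total addresses = 2^9 = 512
Usable = total - 2 (network and broadcast)
Usable hosts: 510


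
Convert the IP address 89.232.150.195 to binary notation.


89 = 01011001
232 = 11101000
150 = 10010110
195 = 11000011
Binary: 01011001.11101000.10010110.11000011


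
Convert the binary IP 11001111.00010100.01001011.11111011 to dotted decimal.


11001111 = 207
00010100 = 20
01001011 = 75
11111011 = 251
IP: 207.20.75.251


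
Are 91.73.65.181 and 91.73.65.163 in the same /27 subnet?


Mask: 255.255.255.224
91.73.65.181 AND mask = 91.73.65.160
91.73.65.163 AND mask = 91.73.65.160
Yes, same subnet (91.73.65.160)


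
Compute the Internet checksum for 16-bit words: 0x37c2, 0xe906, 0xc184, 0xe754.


Sum all words (with carry folding):
+ 0x37c2 = 0x37c2
+ 0xe906 = 0x20c9
+ 0xc184 = 0xe24d
+ 0xe754 = 0xc9a2
One's complement: ~0xc9a2
Checksum = 0x365d


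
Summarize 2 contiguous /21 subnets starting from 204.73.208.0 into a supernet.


Original prefix: /21
Number of subnets: 2 = 2^1
New prefix = 21 - 1 = 20
Supernet: 204.73.208.0/20


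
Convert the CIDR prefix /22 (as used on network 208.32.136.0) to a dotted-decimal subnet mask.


/22 means 22 network bits, 10 host bits
Binary: 11111111111111111111110000000000
Mask: 255.255.252.0


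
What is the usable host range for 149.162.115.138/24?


Network: 149.162.115.0
Broadcast: 149.162.115.255
First usable = network + 1
Last usable = broadcast - 1
Range: 149.162.115.1 to 149.162.115.254


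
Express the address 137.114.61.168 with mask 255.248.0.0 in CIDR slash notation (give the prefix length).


Binary: 11111111.11111000.00000000.00000000
Count leading 1s
Prefix: /13


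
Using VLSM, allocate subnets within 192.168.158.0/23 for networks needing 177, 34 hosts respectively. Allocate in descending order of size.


177 hosts -> /24 (254 usable): 192.168.158.0/24
34 hosts -> /26 (62 usable): 192.168.159.0/26
Allocation: 192.168.158.0/24 (177 hosts, 254 usable); 192.168.159.0/26 (34 hosts, 62 usable)


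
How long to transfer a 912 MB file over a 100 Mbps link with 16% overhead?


Effective throughput = 100 * (1 - 16/100) = 84 Mbps
File size in Mb = 912 * 8 = 7296 Mb
Time = 7296 / 84
Time = 86.8571 seconds


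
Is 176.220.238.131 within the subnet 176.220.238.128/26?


Subnet network: 176.220.238.128
Test IP AND mask: 176.220.238.128
Yes, 176.220.238.131 is in 176.220.238.128/26


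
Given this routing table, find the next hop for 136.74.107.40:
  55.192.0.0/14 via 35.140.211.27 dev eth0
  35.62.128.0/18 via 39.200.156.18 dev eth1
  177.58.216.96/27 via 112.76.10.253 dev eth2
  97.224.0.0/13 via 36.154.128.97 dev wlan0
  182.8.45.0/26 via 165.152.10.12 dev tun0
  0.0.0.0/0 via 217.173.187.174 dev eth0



Longest prefix match for 136.74.107.40:
  /14 55.192.0.0: no
  /18 35.62.128.0: no
  /27 177.58.216.96: no
  /13 97.224.0.0: no
  /26 182.8.45.0: no
  /0 0.0.0.0: MATCH
Selected: next-hop 217.173.187.174 via eth0 (matched /0)


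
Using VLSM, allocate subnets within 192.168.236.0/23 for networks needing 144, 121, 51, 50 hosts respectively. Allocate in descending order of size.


144 hosts -> /24 (254 usable): 192.168.236.0/24
121 hosts -> /25 (126 usable): 192.168.237.0/25
51 hosts -> /26 (62 usable): 192.168.237.128/26
50 hosts -> /26 (62 usable): 192.168.237.192/26
Allocation: 192.168.236.0/24 (144 hosts, 254 usable); 192.168.237.0/25 (121 hosts, 126 usable); 192.168.237.128/26 (51 hosts, 62 usable); 192.168.237.192/26 (50 hosts, 62 usable)


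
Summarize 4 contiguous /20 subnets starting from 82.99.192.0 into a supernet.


Original prefix: /20
Number of subnets: 4 = 2^2
New prefix = 20 - 2 = 18
Supernet: 82.99.192.0/18


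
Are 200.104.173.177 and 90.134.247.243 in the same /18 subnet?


Mask: 255.255.192.0
200.104.173.177 AND mask = 200.104.128.0
90.134.247.243 AND mask = 90.134.192.0
No, different subnets (200.104.128.0 vs 90.134.192.0)


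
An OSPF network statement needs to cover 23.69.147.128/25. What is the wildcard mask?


Subnet mask: 255.255.255.128
Wildcard = 255.255.255.255 - subnet mask
255 - 255 = 0
255 - 255 = 0
255 - 255 = 0
255 - 128 = 127
Wildcard: 0.0.0.127


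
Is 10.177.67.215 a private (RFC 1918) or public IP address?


RFC 1918 private ranges:
  10.0.0.0/8 (10.0.0.0 - 10.255.255.255)
  172.16.0.0/12 (172.16.0.0 - 172.31.255.255)
  192.168.0.0/16 (192.168.0.0 - 192.168.255.255)
Private (in 10.0.0.0/8)


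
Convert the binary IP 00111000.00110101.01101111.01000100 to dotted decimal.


00111000 = 56
00110101 = 53
01101111 = 111
01000100 = 68
IP: 56.53.111.68


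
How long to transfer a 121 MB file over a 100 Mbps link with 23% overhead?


Effective throughput = 100 * (1 - 23/100) = 77 Mbps
File size in Mb = 121 * 8 = 968 Mb
Time = 968 / 77
Time = 12.5714 seconds


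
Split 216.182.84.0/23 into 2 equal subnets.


New prefix = 23 + 1 = 24
Each subnet has 256 addresses
  216.182.84.0/24
  216.182.85.0/24
Subnets: 216.182.84.0/24, 216.182.85.0/24


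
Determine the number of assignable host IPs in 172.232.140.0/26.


Host bits = 32 - 26 = 6
Total addresses = 2^6 = 64
Usable = total - 2 (network and broadcast)
Usable hosts: 62


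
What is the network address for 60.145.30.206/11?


IP:   00111100.10010001.00011110.11001110
Mask: 11111111.11100000.00000000.00000000
AND operation:
Net:  00111100.10000000.00000000.00000000
Network: 60.128.0.0/11


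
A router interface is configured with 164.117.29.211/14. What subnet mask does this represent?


/14 means 14 network bits, 18 host bits
Binary: 11111111111111000000000000000000
Mask: 255.252.0.0


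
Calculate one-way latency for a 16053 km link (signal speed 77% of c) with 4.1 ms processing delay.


Speed = 0.77 * 3e5 km/s = 231000 km/s
Propagation delay = 16053 / 231000 = 0.0695 s = 69.4935 ms
Processing delay = 4.1 ms
Total one-way latency = 73.5935 ms


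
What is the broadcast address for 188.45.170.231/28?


Network: 188.45.170.224/28
Host bits = 4
Set all host bits to 1:
Broadcast: 188.45.170.239


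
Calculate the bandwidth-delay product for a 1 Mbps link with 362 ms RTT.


BDP = bandwidth * RTT
= 1 Mbps * 362 ms
= 1 * 1e6 * 362 / 1000 bits
= 362000 bits
= 45250 bytes
= 44.1895 KB
BDP = 362000 bits (45250 bytes)


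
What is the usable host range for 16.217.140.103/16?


Network: 16.217.0.0
Broadcast: 16.217.255.255
First usable = network + 1
Last usable = broadcast - 1
Range: 16.217.0.1 to 16.217.255.254


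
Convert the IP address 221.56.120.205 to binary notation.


221 = 11011101
56 = 00111000
120 = 01111000
205 = 11001101
Binary: 11011101.00111000.01111000.11001101


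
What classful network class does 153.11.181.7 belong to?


First octet: 153
Binary: 10011001
10xxxxxx -> Class B (128-191)
Class B, default mask 255.255.0.0 (/16)


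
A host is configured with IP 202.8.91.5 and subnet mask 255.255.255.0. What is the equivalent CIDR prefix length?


Binary: 11111111.11111111.11111111.00000000
Count leading 1s
Prefix: /24


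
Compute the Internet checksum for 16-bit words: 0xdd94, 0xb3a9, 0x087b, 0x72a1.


Sum all words (with carry folding):
+ 0xdd94 = 0xdd94
+ 0xb3a9 = 0x913e
+ 0x087b = 0x99b9
+ 0x72a1 = 0x0c5b
One's complement: ~0x0c5b
Checksum = 0xf3a4


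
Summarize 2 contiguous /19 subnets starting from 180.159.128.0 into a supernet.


Original prefix: /19
Number of subnets: 2 = 2^1
New prefix = 19 - 1 = 18
Supernet: 180.159.128.0/18


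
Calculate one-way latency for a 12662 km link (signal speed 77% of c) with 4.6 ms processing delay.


Speed = 0.77 * 3e5 km/s = 231000 km/s
Propagation delay = 12662 / 231000 = 0.0548 s = 54.8139 ms
Processing delay = 4.6 ms
Total one-way latency = 59.4139 ms


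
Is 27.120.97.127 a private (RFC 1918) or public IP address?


RFC 1918 private ranges:
  10.0.0.0/8 (10.0.0.0 - 10.255.255.255)
  172.16.0.0/12 (172.16.0.0 - 172.31.255.255)
  192.168.0.0/16 (192.168.0.0 - 192.168.255.255)
Public (not in any RFC 1918 range)


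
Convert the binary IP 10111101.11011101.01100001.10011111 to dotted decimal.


10111101 = 189
11011101 = 221
01100001 = 97
10011111 = 159
IP: 189.221.97.159


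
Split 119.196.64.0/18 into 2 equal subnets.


New prefix = 18 + 1 = 19
Each subnet has 8192 addresses
  119.196.64.0/19
  119.196.96.0/19
Subnets: 119.196.64.0/19, 119.196.96.0/19


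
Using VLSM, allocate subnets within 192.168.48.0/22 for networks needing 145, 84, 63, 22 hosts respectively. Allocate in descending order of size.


145 hosts -> /24 (254 usable): 192.168.48.0/24
84 hosts -> /25 (126 usable): 192.168.49.0/25
63 hosts -> /25 (126 usable): 192.168.49.128/25
22 hosts -> /27 (30 usable): 192.168.50.0/27
Allocation: 192.168.48.0/24 (145 hosts, 254 usable); 192.168.49.0/25 (84 hosts, 126 usable); 192.168.49.128/25 (63 hosts, 126 usable); 192.168.50.0/27 (22 hosts, 30 usable)


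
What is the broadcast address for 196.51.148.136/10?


Network: 196.0.0.0/10
Host bits = 22
Set all host bits to 1:
Broadcast: 196.63.255.255


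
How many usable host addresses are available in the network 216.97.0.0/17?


Host bits = 32 - 17 = 15
Total addresses = 2^15 = 32768
Usable = total - 2 (network and broadcast)
Usable hosts: 32766


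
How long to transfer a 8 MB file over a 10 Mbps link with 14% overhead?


Effective throughput = 10 * (1 - 14/100) = 8.6 Mbps
File size in Mb = 8 * 8 = 64 Mb
Time = 64 / 8.6
Time = 7.4419 seconds


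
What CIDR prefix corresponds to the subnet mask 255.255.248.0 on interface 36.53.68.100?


Binary: 11111111.11111111.11111000.00000000
Count leading 1s
Prefix: /21


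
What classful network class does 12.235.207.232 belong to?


First octet: 12
Binary: 00001100
0xxxxxxx -> Class A (1-126)
Class A, default mask 255.0.0.0 (/8)


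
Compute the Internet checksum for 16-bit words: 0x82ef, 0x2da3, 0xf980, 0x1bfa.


Sum all words (with carry folding):
+ 0x82ef = 0x82ef
+ 0x2da3 = 0xb092
+ 0xf980 = 0xaa13
+ 0x1bfa = 0xc60d
One's complement: ~0xc60d
Checksum = 0x39f2


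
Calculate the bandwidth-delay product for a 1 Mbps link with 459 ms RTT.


BDP = bandwidth * RTT
= 1 Mbps * 459 ms
= 1 * 1e6 * 459 / 1000 bits
= 459000 bits
= 57375 bytes
= 56.0303 KB
BDP = 459000 bits (57375 bytes)


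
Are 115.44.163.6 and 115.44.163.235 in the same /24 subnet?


Mask: 255.255.255.0
115.44.163.6 AND mask = 115.44.163.0
115.44.163.235 AND mask = 115.44.163.0
Yes, same subnet (115.44.163.0)


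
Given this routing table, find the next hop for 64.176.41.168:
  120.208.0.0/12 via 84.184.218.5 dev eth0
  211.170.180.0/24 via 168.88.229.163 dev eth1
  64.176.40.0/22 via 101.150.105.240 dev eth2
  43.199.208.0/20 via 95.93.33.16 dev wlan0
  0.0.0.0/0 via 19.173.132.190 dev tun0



Longest prefix match for 64.176.41.168:
  /12 120.208.0.0: no
  /24 211.170.180.0: no
  /22 64.176.40.0: MATCH
  /20 43.199.208.0: no
  /0 0.0.0.0: MATCH
Selected: next-hop 101.150.105.240 via eth2 (matched /22)


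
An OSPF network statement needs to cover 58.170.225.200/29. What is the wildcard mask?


Subnet mask: 255.255.255.248
Wildcard = 255.255.255.255 - subnet mask
255 - 255 = 0
255 - 255 = 0
255 - 255 = 0
255 - 248 = 7
Wildcard: 0.0.0.7


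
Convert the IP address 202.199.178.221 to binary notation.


202 = 11001010
199 = 11000111
178 = 10110010
221 = 11011101
Binary: 11001010.11000111.10110010.11011101


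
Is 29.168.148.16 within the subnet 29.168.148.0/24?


Subnet network: 29.168.148.0
Test IP AND mask: 29.168.148.0
Yes, 29.168.148.16 is in 29.168.148.0/24


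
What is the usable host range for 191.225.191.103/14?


Network: 191.224.0.0
Broadcast: 191.227.255.255
First usable = network + 1
Last usable = broadcast - 1
Range: 191.224.0.1 to 191.227.255.254


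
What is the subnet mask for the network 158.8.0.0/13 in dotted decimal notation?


/13 means 13 network bits, 19 host bits
Binary: 11111111111110000000000000000000
Mask: 255.248.0.0


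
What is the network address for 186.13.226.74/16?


IP:   10111010.00001101.11100010.01001010
Mask: 11111111.11111111.00000000.00000000
AND operation:
Net:  10111010.00001101.00000000.00000000
Network: 186.13.0.0/16


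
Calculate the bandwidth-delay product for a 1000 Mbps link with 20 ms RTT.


BDP = bandwidth * RTT
= 1000 Mbps * 20 ms
= 1000 * 1e6 * 20 / 1000 bits
= 20000000 bits
= 2500000 bytes
= 2441.4062 KB
BDP = 20000000 bits (2500000 bytes)


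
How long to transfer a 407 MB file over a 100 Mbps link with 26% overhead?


Effective throughput = 100 * (1 - 26/100) = 74 Mbps
File size in Mb = 407 * 8 = 3256 Mb
Time = 3256 / 74
Time = 44 seconds


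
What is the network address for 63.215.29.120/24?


IP:   00111111.11010111.00011101.01111000
Mask: 11111111.11111111.11111111.00000000
AND operation:
Net:  00111111.11010111.00011101.00000000
Network: 63.215.29.0/24


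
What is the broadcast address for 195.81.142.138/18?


Network: 195.81.128.0/18
Host bits = 14
Set all host bits to 1:
Broadcast: 195.81.191.255


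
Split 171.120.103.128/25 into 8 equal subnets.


New prefix = 25 + 3 = 28
Each subnet has 16 addresses
  171.120.103.128/28
  171.120.103.144/28
  171.120.103.160/28
  171.120.103.176/28
  171.120.103.192/28
  171.120.103.208/28
  171.120.103.224/28
  171.120.103.240/28
Subnets: 171.120.103.128/28, 171.120.103.144/28, 171.120.103.160/28, 171.120.103.176/28, 171.120.103.192/28, 171.120.103.208/28, 171.120.103.224/28, 171.120.103.240/28


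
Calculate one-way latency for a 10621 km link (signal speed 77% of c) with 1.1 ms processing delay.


Speed = 0.77 * 3e5 km/s = 231000 km/s
Propagation delay = 10621 / 231000 = 0.046 s = 45.9784 ms
Processing delay = 1.1 ms
Total one-way latency = 47.0784 ms


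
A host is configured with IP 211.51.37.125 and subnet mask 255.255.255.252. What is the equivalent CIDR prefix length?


Binary: 11111111.11111111.11111111.11111100
Count leading 1s
Prefix: /30


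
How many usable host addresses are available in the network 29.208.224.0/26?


Host bits = 32 - 26 = 6
Total addresses = 2^6 = 64
Usable = total - 2 (network and broadcast)
Usable hosts: 62


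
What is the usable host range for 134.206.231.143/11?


Network: 134.192.0.0
Broadcast: 134.223.255.255
First usable = network + 1
Last usable = broadcast - 1
Range: 134.192.0.1 to 134.223.255.254


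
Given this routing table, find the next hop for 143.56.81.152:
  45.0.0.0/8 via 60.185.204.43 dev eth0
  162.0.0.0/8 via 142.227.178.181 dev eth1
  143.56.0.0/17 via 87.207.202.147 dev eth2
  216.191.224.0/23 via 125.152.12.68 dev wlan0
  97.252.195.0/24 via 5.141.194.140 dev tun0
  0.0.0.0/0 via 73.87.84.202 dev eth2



Longest prefix match for 143.56.81.152:
  /8 45.0.0.0: no
  /8 162.0.0.0: no
  /17 143.56.0.0: MATCH
  /23 216.191.224.0: no
  /24 97.252.195.0: no
  /0 0.0.0.0: MATCH
Selected: next-hop 87.207.202.147 via eth2 (matched /17)


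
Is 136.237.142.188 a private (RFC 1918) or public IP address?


RFC 1918 private ranges:
  10.0.0.0/8 (10.0.0.0 - 10.255.255.255)
  172.16.0.0/12 (172.16.0.0 - 172.31.255.255)
  192.168.0.0/16 (192.168.0.0 - 192.168.255.255)
Public (not in any RFC 1918 range)


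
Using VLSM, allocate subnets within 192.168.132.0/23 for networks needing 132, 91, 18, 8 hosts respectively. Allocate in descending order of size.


132 hosts -> /24 (254 usable): 192.168.132.0/24
91 hosts -> /25 (126 usable): 192.168.133.0/25
18 hosts -> /27 (30 usable): 192.168.133.128/27
8 hosts -> /28 (14 usable): 192.168.133.160/28
Allocation: 192.168.132.0/24 (132 hosts, 254 usable); 192.168.133.0/25 (91 hosts, 126 usable); 192.168.133.128/27 (18 hosts, 30 usable); 192.168.133.160/28 (8 hosts, 14 usable)


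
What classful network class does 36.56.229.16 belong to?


First octet: 36
Binary: 00100100
0xxxxxxx -> Class A (1-126)
Class A, default mask 255.0.0.0 (/8)


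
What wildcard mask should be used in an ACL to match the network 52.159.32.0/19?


Subnet mask: 255.255.224.0
Wildcard = 255.255.255.255 - subnet mask
255 - 255 = 0
255 - 255 = 0
255 - 224 = 31
255 - 0 = 255
Wildcard: 0.0.31.255


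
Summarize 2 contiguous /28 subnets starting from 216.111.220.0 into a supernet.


Original prefix: /28
Number of subnets: 2 = 2^1
New prefix = 28 - 1 = 27
Supernet: 216.111.220.0/27


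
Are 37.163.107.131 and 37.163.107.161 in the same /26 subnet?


Mask: 255.255.255.192
37.163.107.131 AND mask = 37.163.107.128
37.163.107.161 AND mask = 37.163.107.128
Yes, same subnet (37.163.107.128)


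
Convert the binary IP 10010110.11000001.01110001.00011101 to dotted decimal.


10010110 = 150
11000001 = 193
01110001 = 113
00011101 = 29
IP: 150.193.113.29


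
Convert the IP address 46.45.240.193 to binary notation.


46 = 00101110
45 = 00101101
240 = 11110000
193 = 11000001
Binary: 00101110.00101101.11110000.11000001


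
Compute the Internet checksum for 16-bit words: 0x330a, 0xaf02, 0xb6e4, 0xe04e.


Sum all words (with carry folding):
+ 0x330a = 0x330a
+ 0xaf02 = 0xe20c
+ 0xb6e4 = 0x98f1
+ 0xe04e = 0x7940
One's complement: ~0x7940
Checksum = 0x86bf


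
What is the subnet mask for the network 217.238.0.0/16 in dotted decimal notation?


/16 means 16 network bits, 16 host bits
Binary: 11111111111111110000000000000000
Mask: 255.255.0.0


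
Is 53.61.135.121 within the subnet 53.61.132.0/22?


Subnet network: 53.61.132.0
Test IP AND mask: 53.61.132.0
Yes, 53.61.135.121 is in 53.61.132.0/22


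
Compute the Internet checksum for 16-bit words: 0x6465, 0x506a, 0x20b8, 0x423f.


Sum all words (with carry folding):
+ 0x6465 = 0x6465
+ 0x506a = 0xb4cf
+ 0x20b8 = 0xd587
+ 0x423f = 0x17c7
One's complement: ~0x17c7
Checksum = 0xe838


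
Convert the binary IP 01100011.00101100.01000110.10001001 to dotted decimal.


01100011 = 99
00101100 = 44
01000110 = 70
10001001 = 137
IP: 99.44.70.137


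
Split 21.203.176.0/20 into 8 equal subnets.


New prefix = 20 + 3 = 23
Each subnet has 512 addresses
  21.203.176.0/23
  21.203.178.0/23
  21.203.180.0/23
  21.203.182.0/23
  21.203.184.0/23
  21.203.186.0/23
  21.203.188.0/23
  21.203.190.0/23
Subnets: 21.203.176.0/23, 21.203.178.0/23, 21.203.180.0/23, 21.203.182.0/23, 21.203.184.0/23, 21.203.186.0/23, 21.203.188.0/23, 21.203.190.0/23


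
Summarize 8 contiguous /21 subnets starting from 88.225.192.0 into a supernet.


Original prefix: /21
Number of subnets: 8 = 2^3
New prefix = 21 - 3 = 18
Supernet: 88.225.192.0/18


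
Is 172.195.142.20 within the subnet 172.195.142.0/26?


Subnet network: 172.195.142.0
Test IP AND mask: 172.195.142.0
Yes, 172.195.142.20 is in 172.195.142.0/26


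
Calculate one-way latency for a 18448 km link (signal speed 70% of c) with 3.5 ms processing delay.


Speed = 0.7 * 3e5 km/s = 210000 km/s
Propagation delay = 18448 / 210000 = 0.0878 s = 87.8476 ms
Processing delay = 3.5 ms
Total one-way latency = 91.3476 ms


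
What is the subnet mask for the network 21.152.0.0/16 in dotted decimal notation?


/16 means 16 network bits, 16 host bits
Binary: 11111111111111110000000000000000
Mask: 255.255.0.0


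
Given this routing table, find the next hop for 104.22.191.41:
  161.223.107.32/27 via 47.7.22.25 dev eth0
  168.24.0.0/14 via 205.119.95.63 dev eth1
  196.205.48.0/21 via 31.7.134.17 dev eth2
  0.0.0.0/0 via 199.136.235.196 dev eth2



Longest prefix match for 104.22.191.41:
  /27 161.223.107.32: no
  /14 168.24.0.0: no
  /21 196.205.48.0: no
  /0 0.0.0.0: MATCH
Selected: next-hop 199.136.235.196 via eth2 (matched /0)
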